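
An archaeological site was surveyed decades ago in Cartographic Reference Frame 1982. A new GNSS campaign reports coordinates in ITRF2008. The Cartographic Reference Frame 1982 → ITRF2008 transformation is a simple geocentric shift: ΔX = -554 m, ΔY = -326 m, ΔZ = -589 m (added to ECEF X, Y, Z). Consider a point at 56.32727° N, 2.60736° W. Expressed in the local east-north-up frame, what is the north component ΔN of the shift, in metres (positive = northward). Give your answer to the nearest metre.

ΔN = 122 m

The local north axis is (−sin φ cos λ, −sin φ sin λ, cos φ), giving ΔN = 460.572 − 12.342 − 326.570 = 121.66 m.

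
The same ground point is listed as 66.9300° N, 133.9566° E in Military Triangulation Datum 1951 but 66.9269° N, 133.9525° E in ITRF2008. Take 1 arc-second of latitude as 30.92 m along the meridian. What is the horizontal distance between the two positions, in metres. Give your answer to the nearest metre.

389 m

Δφ = 66.9269° − 66.9300° = -0.0031°; Δλ = 133.9525° − 133.9566° = -0.0041°.
1° of latitude = 3600 × 30.92 = 111312 m.
ΔN = Δφ × 111312 = -345.1 m; ΔE = Δλ × 111312 × cos(66.9300°) = -0.0041 × 111312 × 0.391855 = -178.8 m.
Distance = √(ΔE² + ΔN²) = √((-178.8)² + (-345.1)²) = 388.7 m.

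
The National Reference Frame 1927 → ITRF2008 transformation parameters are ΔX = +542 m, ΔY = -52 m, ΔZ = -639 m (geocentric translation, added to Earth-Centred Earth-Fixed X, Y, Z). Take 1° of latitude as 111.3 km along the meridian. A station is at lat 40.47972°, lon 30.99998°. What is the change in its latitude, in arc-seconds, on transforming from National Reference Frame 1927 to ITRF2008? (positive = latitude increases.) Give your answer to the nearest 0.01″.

sin φ = 0.649179, cos φ = 0.760636, sin λ = 0.515038, cos λ = 0.857167.
North component: ΔN = −sin φ cos λ·ΔX − sin φ sin λ·ΔY + cos φ·ΔZ = −(0.649179)(0.857167)(542) − (0.649179)(0.515038)(-52) + (0.760636)(-639) = -770.26 m.
1° of latitude spans 111300 m, so Δφ = -770.26 / 111300 × 3600 = -24.914″.

Δφ = -24.91″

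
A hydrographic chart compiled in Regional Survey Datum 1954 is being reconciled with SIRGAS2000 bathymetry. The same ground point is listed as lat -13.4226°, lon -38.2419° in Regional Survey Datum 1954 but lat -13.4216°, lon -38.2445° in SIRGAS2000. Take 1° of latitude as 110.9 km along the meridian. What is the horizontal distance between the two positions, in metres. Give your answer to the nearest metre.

302 m

Δφ = -13.4216° − -13.4226° = +0.0010°; Δλ = -38.2445° − -38.2419° = -0.0026°.
ΔN = Δφ × 110900 = 110.9 m; ΔE = Δλ × 110900 × cos(-13.4226°) = -0.0026 × 110900 × 0.972684 = -280.5 m.
Distance = √(ΔE² + ΔN²) = √((-280.5)² + 110.9²) = 301.6 m.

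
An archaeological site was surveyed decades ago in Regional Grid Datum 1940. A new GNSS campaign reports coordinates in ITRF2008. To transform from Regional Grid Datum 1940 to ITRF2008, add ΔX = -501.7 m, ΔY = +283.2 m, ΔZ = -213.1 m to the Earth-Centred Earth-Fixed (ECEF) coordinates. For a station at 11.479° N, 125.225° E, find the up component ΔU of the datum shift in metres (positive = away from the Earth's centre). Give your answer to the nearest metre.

ΔU = 468 m

At φ = 11.479°, λ = 125.225°: sin φ = 0.199009, cos φ = 0.979998, sin λ = 0.816893, cos λ = -0.576789.
ΔU = cos φ cos λ·ΔX + cos φ sin λ·ΔY + sin φ·ΔZ = (0.979998)(-0.576789)(-501.7) + (0.979998)(0.816893)(283.2) + (0.199009)(-213.1) = 467.89 m.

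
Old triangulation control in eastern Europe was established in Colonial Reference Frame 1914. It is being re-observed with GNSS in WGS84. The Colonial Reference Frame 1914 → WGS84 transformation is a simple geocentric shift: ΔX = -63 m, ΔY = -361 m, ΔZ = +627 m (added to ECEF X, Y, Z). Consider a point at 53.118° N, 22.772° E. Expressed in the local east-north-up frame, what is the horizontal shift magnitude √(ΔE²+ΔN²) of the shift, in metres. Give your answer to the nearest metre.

At φ = 53.118°, λ = 22.772°: sin φ = 0.799873, cos φ = 0.600169, sin λ = 0.387065, cos λ = 0.922052.
ΔE = −sin λ·ΔX + cos λ·ΔY = −(0.387065)·(-63) + (0.922052)·(-361) = -308.48 m.
ΔN = −sin φ cos λ·ΔX − sin φ sin λ·ΔY + cos φ·ΔZ = −(0.799873)(0.922052)(-63) − (0.799873)(0.387065)(-361) + (0.600169)(627) = 534.54 m.
Horizontal magnitude = √(ΔE² + ΔN²) = √((-308.48)² + 534.54²) = 617.16 m.

617 m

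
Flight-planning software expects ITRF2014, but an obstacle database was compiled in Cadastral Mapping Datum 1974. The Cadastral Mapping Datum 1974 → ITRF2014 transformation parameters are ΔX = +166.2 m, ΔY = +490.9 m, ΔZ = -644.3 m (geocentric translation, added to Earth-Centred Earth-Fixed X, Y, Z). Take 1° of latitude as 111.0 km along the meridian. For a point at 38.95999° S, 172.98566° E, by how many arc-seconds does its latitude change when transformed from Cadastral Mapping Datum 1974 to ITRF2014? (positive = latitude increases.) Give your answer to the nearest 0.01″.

sin φ = -0.628778, cos φ = 0.777585, sin λ = 0.122118, cos λ = -0.992516.
North component: ΔN = −sin φ cos λ·ΔX − sin φ sin λ·ΔY + cos φ·ΔZ = −(-0.628778)(-0.992516)(166.2) − (-0.628778)(0.122118)(490.9) + (0.777585)(-644.3) = -567.03 m.
1° of latitude spans 111000 m, so Δφ = -567.03 / 111000 × 3600 = -18.390″.

Δφ = -18.39″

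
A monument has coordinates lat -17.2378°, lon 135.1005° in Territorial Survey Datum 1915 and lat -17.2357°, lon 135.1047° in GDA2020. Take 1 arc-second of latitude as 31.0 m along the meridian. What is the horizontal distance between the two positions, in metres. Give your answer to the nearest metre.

Δφ = -17.2357° − -17.2378° = +0.0021°; Δλ = 135.1047° − 135.1005° = +0.0042°.
1° of latitude = 3600 × 31.00 = 111600 m.
ΔN = Δφ × 111600 = 234.4 m; ΔE = Δλ × 111600 × cos(-17.2378°) = +0.0042 × 111600 × 0.955083 = 447.7 m.
Distance = √(ΔE² + ΔN²) = √(447.7² + 234.4²) = 505.3 m.

505 m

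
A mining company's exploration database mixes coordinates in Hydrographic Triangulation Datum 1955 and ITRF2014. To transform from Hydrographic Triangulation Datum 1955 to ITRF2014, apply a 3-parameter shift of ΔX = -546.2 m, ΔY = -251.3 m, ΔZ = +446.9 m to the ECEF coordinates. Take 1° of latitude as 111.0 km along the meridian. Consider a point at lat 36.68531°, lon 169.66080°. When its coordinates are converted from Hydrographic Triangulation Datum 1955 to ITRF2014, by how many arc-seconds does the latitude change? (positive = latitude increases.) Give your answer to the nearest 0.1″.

Δφ = 2.1″

sin φ = 0.597420, cos φ = 0.801929, sin λ = 0.179475, cos λ = -0.983762.
North component: ΔN = −sin φ cos λ·ΔX − sin φ sin λ·ΔY + cos φ·ΔZ = −(0.597420)(-0.983762)(-546.2) − (0.597420)(0.179475)(-251.3) + (0.801929)(446.9) = 64.31 m.
1° of latitude spans 111000 m, so Δφ = 64.31 / 111000 × 3600 = 2.086″.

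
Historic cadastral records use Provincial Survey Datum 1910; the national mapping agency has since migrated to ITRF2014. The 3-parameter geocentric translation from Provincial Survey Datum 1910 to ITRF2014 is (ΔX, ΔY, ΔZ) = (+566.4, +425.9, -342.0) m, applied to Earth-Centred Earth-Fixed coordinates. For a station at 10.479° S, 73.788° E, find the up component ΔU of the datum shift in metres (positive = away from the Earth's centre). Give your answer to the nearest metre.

ΔU = 620 m

The local up (radial) axis is (cos φ cos λ, cos φ sin λ, sin φ), giving ΔU = 155.497 + 402.143 + 62.201 = 619.84 m.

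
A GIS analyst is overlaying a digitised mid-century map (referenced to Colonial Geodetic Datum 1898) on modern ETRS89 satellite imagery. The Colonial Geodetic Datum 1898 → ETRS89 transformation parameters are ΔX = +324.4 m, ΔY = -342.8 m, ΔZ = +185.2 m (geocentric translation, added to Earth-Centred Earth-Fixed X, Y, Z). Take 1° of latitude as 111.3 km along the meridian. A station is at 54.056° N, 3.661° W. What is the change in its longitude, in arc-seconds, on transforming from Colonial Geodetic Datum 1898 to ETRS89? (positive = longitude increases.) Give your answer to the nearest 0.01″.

sin φ = 0.809591, cos φ = 0.586994, sin λ = -0.063853, cos λ = 0.997959.
East component: ΔE = −sin λ·ΔX + cos λ·ΔY = −(-0.063853)(324.4) + (0.997959)(-342.8) = -321.39 m.
1° of latitude spans 111300 m; at latitude φ, 1° of longitude spans that × cos φ = 65332.5 m, so Δλ = -321.39 / 65332.5 × 3600 = -17.709″.

Δλ = -17.71″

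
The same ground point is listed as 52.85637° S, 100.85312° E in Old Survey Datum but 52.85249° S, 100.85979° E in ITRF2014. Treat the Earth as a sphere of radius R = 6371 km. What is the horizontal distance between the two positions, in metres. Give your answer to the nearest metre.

622 m

Δφ = -52.85249° − -52.85637° = +0.00388°; Δλ = 100.85979° − 100.85312° = +0.00667°.
1° along a meridian = πR/180 = 111195 m.
ΔN = Δφ × 111195 = 431.4 m; ΔE = Δλ × 111195 × cos(-52.85637°) = +0.00667 × 111195 × 0.603815 = 447.8 m.
Distance = √(ΔE² + ΔN²) = √(447.8² + 431.4²) = 621.8 m.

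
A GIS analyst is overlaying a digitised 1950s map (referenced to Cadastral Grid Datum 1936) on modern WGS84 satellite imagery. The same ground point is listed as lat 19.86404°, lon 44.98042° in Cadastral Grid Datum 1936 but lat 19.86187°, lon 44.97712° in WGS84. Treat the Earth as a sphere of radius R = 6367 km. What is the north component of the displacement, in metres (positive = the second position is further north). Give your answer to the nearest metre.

ΔN = -241 m

Δφ = 19.86187° − 19.86404° = -0.00217°; Δλ = 44.97712° − 44.98042° = -0.00330°.
1° along a meridian = πR/180 = 111125 m.
ΔN = Δφ × 111125 = -241.1 m; ΔE = Δλ × 111125 × cos(19.86404°) = -0.00330 × 111125 × 0.940502 = -344.9 m.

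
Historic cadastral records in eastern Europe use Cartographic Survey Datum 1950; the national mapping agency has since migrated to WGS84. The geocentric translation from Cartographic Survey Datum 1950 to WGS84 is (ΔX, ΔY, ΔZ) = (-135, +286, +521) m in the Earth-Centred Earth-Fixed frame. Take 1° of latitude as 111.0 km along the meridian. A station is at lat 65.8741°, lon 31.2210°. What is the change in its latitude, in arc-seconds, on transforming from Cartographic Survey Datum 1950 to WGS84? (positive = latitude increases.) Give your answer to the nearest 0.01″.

sin φ = 0.912650, cos φ = 0.408743, sin λ = 0.518340, cos λ = 0.855174.
North component: ΔN = −sin φ cos λ·ΔX − sin φ sin λ·ΔY + cos φ·ΔZ = −(0.912650)(0.855174)(-135) − (0.912650)(0.518340)(286) + (0.408743)(521) = 183.02 m.
1° of latitude spans 111000 m, so Δφ = 183.02 / 111000 × 3600 = 5.936″.

Δφ = 5.94″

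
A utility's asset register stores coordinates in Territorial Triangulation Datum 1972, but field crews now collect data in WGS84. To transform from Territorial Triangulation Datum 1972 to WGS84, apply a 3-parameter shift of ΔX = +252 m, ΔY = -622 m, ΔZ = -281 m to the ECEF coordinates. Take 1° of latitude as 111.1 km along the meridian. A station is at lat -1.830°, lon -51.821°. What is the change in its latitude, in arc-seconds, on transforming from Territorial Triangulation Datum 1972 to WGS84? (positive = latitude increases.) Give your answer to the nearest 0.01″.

sin φ = -0.031934, cos φ = 0.999490, sin λ = -0.786083, cos λ = 0.618120.
North component: ΔN = −sin φ cos λ·ΔX − sin φ sin λ·ΔY + cos φ·ΔZ = −(-0.031934)(0.618120)(252) − (-0.031934)(-0.786083)(-622) + (0.999490)(-281) = -260.27 m.
1° of latitude spans 111100 m, so Δφ = -260.27 / 111100 × 3600 = -8.434″.

Δφ = -8.43″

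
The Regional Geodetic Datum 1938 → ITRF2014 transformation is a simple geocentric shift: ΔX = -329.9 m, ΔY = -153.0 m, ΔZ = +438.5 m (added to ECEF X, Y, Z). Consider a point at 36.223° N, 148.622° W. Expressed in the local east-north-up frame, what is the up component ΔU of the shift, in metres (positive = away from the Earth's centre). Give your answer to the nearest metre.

The local up (radial) axis is (cos φ cos λ, cos φ sin λ, sin φ), giving ΔU = 227.216 + 64.267 + 259.123 = 550.61 m.

ΔU = 551 m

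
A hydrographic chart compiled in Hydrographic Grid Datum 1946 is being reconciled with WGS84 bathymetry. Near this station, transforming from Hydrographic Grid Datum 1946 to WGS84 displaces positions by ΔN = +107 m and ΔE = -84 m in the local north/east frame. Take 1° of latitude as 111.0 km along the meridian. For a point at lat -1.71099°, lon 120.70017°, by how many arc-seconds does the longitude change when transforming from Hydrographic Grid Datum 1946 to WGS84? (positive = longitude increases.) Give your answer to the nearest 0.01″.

At latitude -1.71099°, cos φ = 0.999554.
1° of longitude at this latitude = 111.0 × cos φ = 110.95 km, so Δλ = -84.0 / 110950.5 = -0.0007571° = -2.726″.

Δλ = -2.73″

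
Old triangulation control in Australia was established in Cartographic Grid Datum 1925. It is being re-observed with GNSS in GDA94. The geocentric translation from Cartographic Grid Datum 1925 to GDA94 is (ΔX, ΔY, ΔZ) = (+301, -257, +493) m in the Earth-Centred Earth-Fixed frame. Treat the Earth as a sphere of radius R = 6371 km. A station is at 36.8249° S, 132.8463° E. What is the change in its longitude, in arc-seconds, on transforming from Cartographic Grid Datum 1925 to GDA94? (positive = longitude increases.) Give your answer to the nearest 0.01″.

sin φ = -0.599372, cos φ = 0.800471, sin λ = 0.733181, cos λ = -0.680034.
East component: ΔE = −sin λ·ΔX + cos λ·ΔY = −(0.733181)(301) + (-0.680034)(-257) = -45.92 m.
1° of latitude spans πR/180 = 111195 m; at latitude φ, 1° of longitude spans that × cos φ = 89008.3 m, so Δλ = -45.92 / 89008.3 × 3600 = -1.857″.

Δλ = -1.86″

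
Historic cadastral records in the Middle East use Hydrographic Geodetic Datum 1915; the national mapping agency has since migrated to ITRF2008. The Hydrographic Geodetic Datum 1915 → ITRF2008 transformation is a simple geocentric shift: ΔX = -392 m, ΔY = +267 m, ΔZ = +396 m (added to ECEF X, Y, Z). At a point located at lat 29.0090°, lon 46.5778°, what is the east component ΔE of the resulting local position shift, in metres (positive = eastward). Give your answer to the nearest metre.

At φ = 29.0090°, λ = 46.5778°: sin φ = 0.484947, cos φ = 0.874544, sin λ = 0.726308, cos λ = 0.687369.
ΔE = −sin λ·ΔX + cos λ·ΔY = −(0.726308)·(-392) + (0.687369)·(267) = 468.24 m.

ΔE = 468 m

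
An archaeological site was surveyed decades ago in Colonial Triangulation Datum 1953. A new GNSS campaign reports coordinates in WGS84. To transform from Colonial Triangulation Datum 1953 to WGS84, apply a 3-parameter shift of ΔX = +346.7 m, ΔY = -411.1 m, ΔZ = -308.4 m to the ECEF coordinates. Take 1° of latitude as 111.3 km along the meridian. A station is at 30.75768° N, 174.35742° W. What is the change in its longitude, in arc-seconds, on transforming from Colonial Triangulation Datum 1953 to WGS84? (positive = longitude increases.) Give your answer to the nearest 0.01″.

Δλ = 16.68″

sin φ = 0.511408, cos φ = 0.859338, sin λ = -0.098322, cos λ = -0.995155.
East component: ΔE = −sin λ·ΔX + cos λ·ΔY = −(-0.098322)(346.7) + (-0.995155)(-411.1) = 443.20 m.
1° of latitude spans 111300 m; at latitude φ, 1° of longitude spans that × cos φ = 95644.3 m, so Δλ = 443.20 / 95644.3 × 3600 = 16.682″.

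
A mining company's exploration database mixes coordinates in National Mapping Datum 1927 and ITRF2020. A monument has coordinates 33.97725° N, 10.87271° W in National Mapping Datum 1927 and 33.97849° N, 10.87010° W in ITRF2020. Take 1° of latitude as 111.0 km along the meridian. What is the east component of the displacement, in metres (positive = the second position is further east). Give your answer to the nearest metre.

Δφ = 33.97849° − 33.97725° = +0.00124°; Δλ = -10.87010° − -10.87271° = +0.00261°.
ΔN = Δφ × 111000 = 137.6 m; ΔE = Δλ × 111000 × cos(33.97725°) = +0.00261 × 111000 × 0.829260 = 240.2 m.

ΔE = 240 m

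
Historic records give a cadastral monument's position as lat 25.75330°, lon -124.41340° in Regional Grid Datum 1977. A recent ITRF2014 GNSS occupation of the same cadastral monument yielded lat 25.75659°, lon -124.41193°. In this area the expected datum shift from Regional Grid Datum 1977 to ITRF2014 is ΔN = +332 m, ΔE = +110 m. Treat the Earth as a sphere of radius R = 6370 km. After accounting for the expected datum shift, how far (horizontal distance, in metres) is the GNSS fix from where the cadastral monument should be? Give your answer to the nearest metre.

Observed coordinate differences: Δφ = +0.00329°, Δλ = +0.00147°.
Converting to metres (1° lat = 111177 m, cos φ = 0.900673): observed ΔN = 365.8 m, observed ΔE = 147.2 m.
Subtracting the expected shift leaves a residual of 365.8 − (332) = 33.8 m north and 147.2 − (110) = 37.2 m east.
Residual distance = √(33.8² + 37.2²) = 50.2 m.

50 m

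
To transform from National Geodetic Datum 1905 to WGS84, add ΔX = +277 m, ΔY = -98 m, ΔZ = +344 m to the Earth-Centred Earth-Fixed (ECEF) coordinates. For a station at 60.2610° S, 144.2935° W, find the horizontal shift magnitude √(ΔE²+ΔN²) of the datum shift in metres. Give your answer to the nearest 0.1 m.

242.5 m

At φ = -60.2610°, λ = -144.2935°: sin φ = -0.868294, cos φ = 0.496050, sin λ = -0.583633, cos λ = -0.812017.
ΔE = −sin λ·ΔX + cos λ·ΔY = −(-0.583633)·(277) + (-0.812017)·(-98) = 241.24 m.
ΔN = −sin φ cos λ·ΔX − sin φ sin λ·ΔY + cos φ·ΔZ = −(-0.868294)(-0.812017)(277) − (-0.868294)(-0.583633)(-98) + (0.496050)(344) = 25.00 m.
Horizontal magnitude = √(ΔE² + ΔN²) = √(241.24² + 25.00²) = 242.54 m.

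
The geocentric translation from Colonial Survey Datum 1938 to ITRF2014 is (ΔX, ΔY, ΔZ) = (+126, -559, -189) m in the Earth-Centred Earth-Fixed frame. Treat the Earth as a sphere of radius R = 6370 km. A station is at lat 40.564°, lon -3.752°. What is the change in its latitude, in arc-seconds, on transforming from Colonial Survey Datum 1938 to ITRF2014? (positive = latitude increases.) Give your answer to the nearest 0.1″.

Δφ = -8.1″

sin φ = 0.650297, cos φ = 0.759680, sin λ = -0.065438, cos λ = 0.997857.
North component: ΔN = −sin φ cos λ·ΔX − sin φ sin λ·ΔY + cos φ·ΔZ = −(0.650297)(0.997857)(126) − (0.650297)(-0.065438)(-559) + (0.759680)(-189) = -249.13 m.
1° of latitude spans πR/180 = 111177 m, so Δφ = -249.13 / 111177 × 3600 = -8.067″.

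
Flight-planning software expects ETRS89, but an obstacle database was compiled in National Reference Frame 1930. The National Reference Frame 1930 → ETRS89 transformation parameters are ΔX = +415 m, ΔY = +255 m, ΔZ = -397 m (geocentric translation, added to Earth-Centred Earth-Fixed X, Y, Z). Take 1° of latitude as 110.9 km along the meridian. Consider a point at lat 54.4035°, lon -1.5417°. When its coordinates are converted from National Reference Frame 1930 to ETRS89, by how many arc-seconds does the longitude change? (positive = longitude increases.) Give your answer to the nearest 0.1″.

Δλ = 14.8″

sin φ = 0.813136, cos φ = 0.582073, sin λ = -0.026904, cos λ = 0.999638.
East component: ΔE = −sin λ·ΔX + cos λ·ΔY = −(-0.026904)(415) + (0.999638)(255) = 266.07 m.
1° of latitude spans 110900 m; at latitude φ, 1° of longitude spans that × cos φ = 64551.9 m, so Δλ = 266.07 / 64551.9 × 3600 = 14.839″.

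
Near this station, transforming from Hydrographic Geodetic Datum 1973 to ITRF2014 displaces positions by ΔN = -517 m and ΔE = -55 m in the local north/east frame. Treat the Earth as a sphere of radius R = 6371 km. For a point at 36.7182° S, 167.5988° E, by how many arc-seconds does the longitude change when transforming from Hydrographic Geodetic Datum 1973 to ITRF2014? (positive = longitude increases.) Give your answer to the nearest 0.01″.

Δλ = -2.22″

At latitude -36.7182°, cos φ = 0.801586.
One radian of longitude at latitude φ spans R cos φ, so Δλ = ΔE / (R cos φ) = -55.0 / (6371000 × 0.801586) = -1.0770e-05 rad = -2.221″.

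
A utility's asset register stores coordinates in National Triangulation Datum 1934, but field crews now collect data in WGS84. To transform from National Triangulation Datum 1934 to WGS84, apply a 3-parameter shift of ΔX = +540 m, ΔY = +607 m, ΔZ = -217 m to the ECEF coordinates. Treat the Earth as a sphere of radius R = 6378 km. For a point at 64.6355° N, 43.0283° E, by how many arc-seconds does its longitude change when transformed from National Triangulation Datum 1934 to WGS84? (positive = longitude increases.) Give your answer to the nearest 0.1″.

Δλ = 5.7″

sin φ = 0.903601, cos φ = 0.428375, sin λ = 0.682360, cos λ = 0.731017.
East component: ΔE = −sin λ·ΔX + cos λ·ΔY = −(0.682360)(540) + (0.731017)(607) = 75.25 m.
1° of latitude spans πR/180 = 111317 m; at latitude φ, 1° of longitude spans that × cos φ = 47685.5 m, so Δλ = 75.25 / 47685.5 × 3600 = 5.681″.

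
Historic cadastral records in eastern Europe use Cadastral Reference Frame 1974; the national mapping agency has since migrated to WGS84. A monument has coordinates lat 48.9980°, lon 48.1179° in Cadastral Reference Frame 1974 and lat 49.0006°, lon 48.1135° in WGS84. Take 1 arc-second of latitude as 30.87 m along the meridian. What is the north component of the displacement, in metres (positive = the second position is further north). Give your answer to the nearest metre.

Δφ = 49.0006° − 48.9980° = +0.0026°; Δλ = 48.1135° − 48.1179° = -0.0044°.
1° of latitude = 3600 × 30.87 = 111132 m.
ΔN = Δφ × 111132 = 288.9 m; ΔE = Δλ × 111132 × cos(48.9980°) = -0.0044 × 111132 × 0.656085 = -320.8 m.

ΔN = 289 m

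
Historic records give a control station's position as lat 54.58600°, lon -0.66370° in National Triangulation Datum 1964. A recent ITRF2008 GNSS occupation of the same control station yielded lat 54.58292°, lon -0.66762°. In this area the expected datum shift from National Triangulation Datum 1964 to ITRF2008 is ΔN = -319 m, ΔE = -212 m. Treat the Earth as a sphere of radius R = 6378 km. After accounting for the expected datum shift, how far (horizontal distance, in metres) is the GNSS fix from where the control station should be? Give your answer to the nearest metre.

Observed coordinate differences: Δφ = -0.00308°, Δλ = -0.00392°.
Converting to metres (1° lat = 111317 m, cos φ = 0.579480): observed ΔN = -342.9 m, observed ΔE = -252.9 m.
Subtracting the expected shift leaves a residual of -342.9 − (-319) = -23.9 m north and -252.9 − (-212) = -40.9 m east.
Residual distance = √((-23.9)² + (-40.9)²) = 47.3 m.

47 m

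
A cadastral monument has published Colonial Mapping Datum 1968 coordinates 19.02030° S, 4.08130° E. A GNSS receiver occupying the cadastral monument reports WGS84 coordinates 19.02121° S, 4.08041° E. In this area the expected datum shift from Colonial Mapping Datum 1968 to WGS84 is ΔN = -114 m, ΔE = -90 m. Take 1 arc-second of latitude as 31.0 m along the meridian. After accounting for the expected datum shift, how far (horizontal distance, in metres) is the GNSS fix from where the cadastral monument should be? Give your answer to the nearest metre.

Observed coordinate differences: Δφ = -0.00091°, Δλ = -0.00089°.
Converting to metres (1° lat = 111600 m, cos φ = 0.945403): observed ΔN = -101.6 m, observed ΔE = -93.9 m.
Subtracting the expected shift leaves a residual of -101.6 − (-114) = 12.4 m north and -93.9 − (-90) = -3.9 m east.
Residual distance = √(12.4² + (-3.9)²) = 13.0 m.

13 m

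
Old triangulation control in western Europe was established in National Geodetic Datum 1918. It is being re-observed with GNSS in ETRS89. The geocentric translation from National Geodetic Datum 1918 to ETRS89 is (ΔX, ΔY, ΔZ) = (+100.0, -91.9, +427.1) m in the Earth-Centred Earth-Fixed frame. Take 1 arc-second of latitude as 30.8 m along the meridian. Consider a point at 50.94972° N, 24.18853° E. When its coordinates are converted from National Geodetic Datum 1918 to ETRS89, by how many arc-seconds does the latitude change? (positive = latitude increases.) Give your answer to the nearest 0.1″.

Δφ = 7.4″

sin φ = 0.776593, cos φ = 0.630002, sin λ = 0.409740, cos λ = 0.912202.
North component: ΔN = −sin φ cos λ·ΔX − sin φ sin λ·ΔY + cos φ·ΔZ = −(0.776593)(0.912202)(100.0) − (0.776593)(0.409740)(-91.9) + (0.630002)(427.1) = 227.48 m.
1° of latitude spans 3600 × 30.80 = 110880 m, so Δφ = 227.48 / 110880 × 3600 = 7.386″.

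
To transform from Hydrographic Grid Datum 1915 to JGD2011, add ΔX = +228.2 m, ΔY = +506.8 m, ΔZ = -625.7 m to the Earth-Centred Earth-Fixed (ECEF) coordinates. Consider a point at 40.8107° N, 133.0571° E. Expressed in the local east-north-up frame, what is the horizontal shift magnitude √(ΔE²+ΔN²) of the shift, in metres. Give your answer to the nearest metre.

The local east axis at (φ, λ) is (−sin λ, cos λ, 0), so ΔE = −sin(133.0571°)·228.2 + cos(133.0571°)·506.8 = -512.75 m.
The local north axis is (−sin φ cos λ, −sin φ sin λ, cos φ), giving ΔN = 101.824 − 242.018 − 473.575 = -613.77 m.
Horizontal magnitude = √(ΔE² + ΔN²) = √((-512.75)² + (-613.77)²) = 799.76 m.

800 m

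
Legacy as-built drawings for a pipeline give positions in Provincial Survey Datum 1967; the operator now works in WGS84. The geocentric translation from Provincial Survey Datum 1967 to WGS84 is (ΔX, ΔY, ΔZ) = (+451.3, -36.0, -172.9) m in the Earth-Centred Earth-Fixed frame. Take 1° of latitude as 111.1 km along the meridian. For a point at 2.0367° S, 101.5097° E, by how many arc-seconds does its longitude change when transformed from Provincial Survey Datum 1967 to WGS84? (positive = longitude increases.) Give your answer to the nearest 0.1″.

Δλ = -14.1″

sin φ = -0.035540, cos φ = 0.999368, sin λ = 0.979891, cos λ = -0.199534.
East component: ΔE = −sin λ·ΔX + cos λ·ΔY = −(0.979891)(451.3) + (-0.199534)(-36.0) = -435.04 m.
1° of latitude spans 111100 m; at latitude φ, 1° of longitude spans that × cos φ = 111029.8 m, so Δλ = -435.04 / 111029.8 × 3600 = -14.106″.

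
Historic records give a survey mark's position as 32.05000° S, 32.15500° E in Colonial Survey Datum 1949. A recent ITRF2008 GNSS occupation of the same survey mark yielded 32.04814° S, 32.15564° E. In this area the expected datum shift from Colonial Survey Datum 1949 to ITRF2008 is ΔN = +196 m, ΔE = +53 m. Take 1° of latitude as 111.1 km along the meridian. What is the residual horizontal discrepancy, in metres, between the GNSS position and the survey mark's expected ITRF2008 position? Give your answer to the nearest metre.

Observed coordinate differences: Δφ = +0.00186°, Δλ = +0.00064°.
Converting to metres (1° lat = 111100 m, cos φ = 0.847585): observed ΔN = 206.6 m, observed ΔE = 60.3 m.
Subtracting the expected shift leaves a residual of 206.6 − (196) = 10.6 m north and 60.3 − (53) = 7.3 m east.
Residual distance = √(10.6² + 7.3²) = 12.9 m.

13 m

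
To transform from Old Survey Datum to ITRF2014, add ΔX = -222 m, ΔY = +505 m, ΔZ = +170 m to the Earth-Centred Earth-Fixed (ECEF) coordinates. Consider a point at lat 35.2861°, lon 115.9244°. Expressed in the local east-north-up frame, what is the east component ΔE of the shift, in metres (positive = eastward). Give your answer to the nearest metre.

At φ = 35.2861°, λ = 115.9244°: sin φ = 0.577660, cos φ = 0.816278, sin λ = 0.899372, cos λ = -0.437185.
ΔE = −sin λ·ΔX + cos λ·ΔY = −(0.899372)·(-222) + (-0.437185)·(505) = -21.12 m.

ΔE = -21 m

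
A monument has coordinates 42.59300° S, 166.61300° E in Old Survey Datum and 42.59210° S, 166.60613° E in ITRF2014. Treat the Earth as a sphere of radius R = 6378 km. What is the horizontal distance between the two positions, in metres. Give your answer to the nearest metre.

Δφ = -42.59210° − -42.59300° = +0.00090°; Δλ = 166.60613° − 166.61300° = -0.00687°.
1° along a meridian = πR/180 = 111317 m.
ΔN = Δφ × 111317 = 100.2 m; ΔE = Δλ × 111317 × cos(-42.59300°) = -0.00687 × 111317 × 0.736180 = -563.0 m.
Distance = √(ΔE² + ΔN²) = √((-563.0)² + 100.2²) = 571.8 m.

572 m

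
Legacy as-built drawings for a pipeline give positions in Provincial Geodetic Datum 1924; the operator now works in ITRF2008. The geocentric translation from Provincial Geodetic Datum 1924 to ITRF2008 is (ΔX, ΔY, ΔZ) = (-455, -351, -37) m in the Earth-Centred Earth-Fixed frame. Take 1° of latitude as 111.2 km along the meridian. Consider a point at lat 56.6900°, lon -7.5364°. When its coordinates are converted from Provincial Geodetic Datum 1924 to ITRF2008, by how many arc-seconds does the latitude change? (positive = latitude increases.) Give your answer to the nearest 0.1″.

Δφ = 10.3″

sin φ = 0.835712, cos φ = 0.549169, sin λ = -0.131156, cos λ = 0.991362.
North component: ΔN = −sin φ cos λ·ΔX − sin φ sin λ·ΔY + cos φ·ΔZ = −(0.835712)(0.991362)(-455) − (0.835712)(-0.131156)(-351) + (0.549169)(-37) = 318.17 m.
1° of latitude spans 111200 m, so Δφ = 318.17 / 111200 × 3600 = 10.301″.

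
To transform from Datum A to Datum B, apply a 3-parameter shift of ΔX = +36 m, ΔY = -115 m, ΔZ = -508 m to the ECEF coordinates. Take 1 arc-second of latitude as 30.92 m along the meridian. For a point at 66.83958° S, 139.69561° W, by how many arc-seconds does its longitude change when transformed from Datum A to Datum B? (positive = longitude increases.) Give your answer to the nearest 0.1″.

sin φ = -0.919407, cos φ = 0.393307, sin λ = -0.646848, cos λ = -0.762619.
East component: ΔE = −sin λ·ΔX + cos λ·ΔY = −(-0.646848)(36) + (-0.762619)(-115) = 110.99 m.
1° of latitude spans 3600 × 30.92 = 111312 m; at latitude φ, 1° of longitude spans that × cos φ = 43779.8 m, so Δλ = 110.99 / 43779.8 × 3600 = 9.126″.

Δλ = 9.1″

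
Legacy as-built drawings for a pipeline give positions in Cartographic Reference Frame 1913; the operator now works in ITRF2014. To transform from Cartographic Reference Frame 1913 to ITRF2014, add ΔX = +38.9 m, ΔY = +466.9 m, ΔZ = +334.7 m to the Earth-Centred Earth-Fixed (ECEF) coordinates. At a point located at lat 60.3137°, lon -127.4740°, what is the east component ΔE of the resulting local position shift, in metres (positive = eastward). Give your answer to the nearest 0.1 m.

ΔE = -253.2 m

At φ = 60.3137°, λ = -127.4740°: sin φ = 0.868750, cos φ = 0.495251, sin λ = -0.793630, cos λ = -0.608401.
ΔE = −sin λ·ΔX + cos λ·ΔY = −(-0.793630)·(38.9) + (-0.608401)·(466.9) = -253.19 m.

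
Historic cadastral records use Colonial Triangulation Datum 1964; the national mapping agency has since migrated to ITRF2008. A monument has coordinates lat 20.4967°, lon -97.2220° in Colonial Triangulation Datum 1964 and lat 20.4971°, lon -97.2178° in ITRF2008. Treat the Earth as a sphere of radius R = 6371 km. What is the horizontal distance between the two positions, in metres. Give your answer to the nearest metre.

Δφ = 20.4971° − 20.4967° = +0.0004°; Δλ = -97.2178° − -97.2220° = +0.0042°.
1° along a meridian = πR/180 = 111195 m.
ΔN = Δφ × 111195 = 44.5 m; ΔE = Δλ × 111195 × cos(20.4967°) = +0.0042 × 111195 × 0.936692 = 437.5 m.
Distance = √(ΔE² + ΔN²) = √(437.5² + 44.5²) = 439.7 m.

440 m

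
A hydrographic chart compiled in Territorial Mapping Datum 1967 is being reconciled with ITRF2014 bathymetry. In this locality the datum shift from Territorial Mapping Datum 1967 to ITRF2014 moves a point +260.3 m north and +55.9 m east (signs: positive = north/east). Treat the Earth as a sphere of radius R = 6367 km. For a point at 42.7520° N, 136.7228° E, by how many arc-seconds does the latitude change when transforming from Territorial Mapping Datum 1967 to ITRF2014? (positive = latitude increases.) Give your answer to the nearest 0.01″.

On a sphere of radius R, 1 rad of latitude = R, so Δφ = ΔN / R = 260.3 / 6367000 = 4.0883e-05 rad = 8.433″.

Δφ = 8.43″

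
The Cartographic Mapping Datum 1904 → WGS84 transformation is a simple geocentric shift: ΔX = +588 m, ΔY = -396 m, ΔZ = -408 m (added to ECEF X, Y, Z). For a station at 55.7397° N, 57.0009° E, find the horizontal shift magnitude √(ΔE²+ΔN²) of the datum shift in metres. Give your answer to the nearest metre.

742 m

At φ = 55.7397°, λ = 57.0009°: sin φ = 0.826489, cos φ = 0.562954, sin λ = 0.838679, cos λ = 0.544626.
ΔE = −sin λ·ΔX + cos λ·ΔY = −(0.838679)·(588) + (0.544626)·(-396) = -708.82 m.
ΔN = −sin φ cos λ·ΔX − sin φ sin λ·ΔY + cos φ·ΔZ = −(0.826489)(0.544626)(588) − (0.826489)(0.838679)(-396) + (0.562954)(-408) = -219.87 m.
Horizontal magnitude = √(ΔE² + ΔN²) = √((-708.82)² + (-219.87)²) = 742.13 m.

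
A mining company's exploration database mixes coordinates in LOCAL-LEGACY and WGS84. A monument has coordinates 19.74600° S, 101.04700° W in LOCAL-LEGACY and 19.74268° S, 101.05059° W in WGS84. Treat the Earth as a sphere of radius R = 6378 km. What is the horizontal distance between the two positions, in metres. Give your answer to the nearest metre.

527 m

Δφ = -19.74268° − -19.74600° = +0.00332°; Δλ = -101.05059° − -101.04700° = -0.00359°.
1° along a meridian = πR/180 = 111317 m.
ΔN = Δφ × 111317 = 369.6 m; ΔE = Δλ × 111317 × cos(-19.74600°) = -0.00359 × 111317 × 0.941200 = -376.1 m.
Distance = √(ΔE² + ΔN²) = √((-376.1)² + 369.6²) = 527.3 m.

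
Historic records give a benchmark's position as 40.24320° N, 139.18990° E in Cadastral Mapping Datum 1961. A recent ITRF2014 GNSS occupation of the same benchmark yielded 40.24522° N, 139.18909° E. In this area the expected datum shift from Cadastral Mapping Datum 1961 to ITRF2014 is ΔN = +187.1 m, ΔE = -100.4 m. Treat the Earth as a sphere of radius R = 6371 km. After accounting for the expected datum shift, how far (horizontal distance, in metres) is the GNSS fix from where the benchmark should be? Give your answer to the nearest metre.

49 m

Observed coordinate differences: Δφ = +0.00202°, Δλ = -0.00081°.
Converting to metres (1° lat = 111195 m, cos φ = 0.763309): observed ΔN = 224.6 m, observed ΔE = -68.7 m.
Subtracting the expected shift leaves a residual of 224.6 − (187.1) = 37.5 m north and -68.7 − (-100.4) = 31.7 m east.
Residual distance = √(37.5² + 31.7²) = 49.1 m.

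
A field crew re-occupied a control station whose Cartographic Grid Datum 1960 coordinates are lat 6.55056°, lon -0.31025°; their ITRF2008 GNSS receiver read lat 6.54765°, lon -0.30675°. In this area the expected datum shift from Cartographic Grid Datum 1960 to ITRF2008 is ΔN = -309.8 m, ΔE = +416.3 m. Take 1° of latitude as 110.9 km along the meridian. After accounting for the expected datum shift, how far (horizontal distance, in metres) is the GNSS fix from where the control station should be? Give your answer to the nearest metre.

Observed coordinate differences: Δφ = -0.00291°, Δλ = +0.00350°.
Converting to metres (1° lat = 110900 m, cos φ = 0.993472): observed ΔN = -322.7 m, observed ΔE = 385.6 m.
Subtracting the expected shift leaves a residual of -322.7 − (-309.8) = -12.9 m north and 385.6 − (416.3) = -30.7 m east.
Residual distance = √((-12.9)² + (-30.7)²) = 33.3 m.

33 m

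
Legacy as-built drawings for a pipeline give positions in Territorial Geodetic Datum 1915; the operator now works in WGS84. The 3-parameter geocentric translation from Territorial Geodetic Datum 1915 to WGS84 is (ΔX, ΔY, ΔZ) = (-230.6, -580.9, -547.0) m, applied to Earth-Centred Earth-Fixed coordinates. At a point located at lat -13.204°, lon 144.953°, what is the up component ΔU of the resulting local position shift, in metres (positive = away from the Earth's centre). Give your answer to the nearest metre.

ΔU = -16 m

At φ = -13.204°, λ = 144.953°: sin φ = -0.228419, cos φ = 0.973563, sin λ = 0.574248, cos λ = -0.818681.
ΔU = cos φ cos λ·ΔX + cos φ sin λ·ΔY + sin φ·ΔZ = (0.973563)(-0.818681)(-230.6) + (0.973563)(0.574248)(-580.9) + (-0.228419)(-547.0) = -16.02 m.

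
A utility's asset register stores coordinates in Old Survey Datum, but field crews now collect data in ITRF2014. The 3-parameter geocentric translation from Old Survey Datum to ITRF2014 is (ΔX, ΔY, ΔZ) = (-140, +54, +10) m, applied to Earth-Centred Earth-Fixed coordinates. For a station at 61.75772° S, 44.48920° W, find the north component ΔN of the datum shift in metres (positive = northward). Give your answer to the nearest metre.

ΔN = -117 m

The local north axis is (−sin φ cos λ, −sin φ sin λ, cos φ), giving ΔN = -87.984 − 33.337 + 4.732 = -116.59 m.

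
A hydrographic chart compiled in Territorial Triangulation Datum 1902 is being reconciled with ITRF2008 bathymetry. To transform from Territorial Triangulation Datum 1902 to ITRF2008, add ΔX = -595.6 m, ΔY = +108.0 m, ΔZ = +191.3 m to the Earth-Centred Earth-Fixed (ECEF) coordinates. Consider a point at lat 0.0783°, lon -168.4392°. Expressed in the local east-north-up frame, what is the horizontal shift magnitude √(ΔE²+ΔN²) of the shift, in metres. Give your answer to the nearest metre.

The local east axis at (φ, λ) is (−sin λ, cos λ, 0), so ΔE = −sin(-168.4392°)·(-595.6) + cos(-168.4392°)·108.0 = -225.17 m.
The local north axis is (−sin φ cos λ, −sin φ sin λ, cos φ), giving ΔN = -0.797 + 0.030 + 191.300 = 190.53 m.
Horizontal magnitude = √(ΔE² + ΔN²) = √((-225.17)² + 190.53²) = 294.97 m.

295 m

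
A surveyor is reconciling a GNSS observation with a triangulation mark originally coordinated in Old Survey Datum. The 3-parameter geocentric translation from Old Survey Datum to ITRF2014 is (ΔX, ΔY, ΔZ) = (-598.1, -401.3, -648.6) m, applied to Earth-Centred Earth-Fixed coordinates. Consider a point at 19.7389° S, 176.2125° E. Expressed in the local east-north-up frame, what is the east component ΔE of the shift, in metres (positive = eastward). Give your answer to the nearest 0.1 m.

The local east axis at (φ, λ) is (−sin λ, cos λ, 0), so ΔE = −sin(176.2125°)·(-598.1) + cos(176.2125°)·(-401.3) = 439.93 m.

ΔE = 439.9 m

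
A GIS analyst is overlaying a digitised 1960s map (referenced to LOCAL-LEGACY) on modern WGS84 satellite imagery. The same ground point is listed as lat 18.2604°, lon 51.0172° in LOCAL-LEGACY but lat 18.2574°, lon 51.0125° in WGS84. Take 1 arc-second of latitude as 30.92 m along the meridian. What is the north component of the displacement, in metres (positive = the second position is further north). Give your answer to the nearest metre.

Δφ = 18.2574° − 18.2604° = -0.0030°; Δλ = 51.0125° − 51.0172° = -0.0047°.
1° of latitude = 3600 × 30.92 = 111312 m.
ΔN = Δφ × 111312 = -333.9 m; ΔE = Δλ × 111312 × cos(18.2604°) = -0.0047 × 111312 × 0.949642 = -496.8 m.

ΔN = -334 m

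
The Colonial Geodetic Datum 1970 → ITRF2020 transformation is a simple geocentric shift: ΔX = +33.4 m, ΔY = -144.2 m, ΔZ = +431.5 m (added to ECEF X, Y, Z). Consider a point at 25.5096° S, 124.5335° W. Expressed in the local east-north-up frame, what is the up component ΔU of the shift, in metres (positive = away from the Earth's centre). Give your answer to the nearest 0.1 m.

The local up (radial) axis is (cos φ cos λ, cos φ sin λ, sin φ), giving ΔU = -17.088 + 107.211 − 185.831 = -95.71 m.

ΔU = -95.7 m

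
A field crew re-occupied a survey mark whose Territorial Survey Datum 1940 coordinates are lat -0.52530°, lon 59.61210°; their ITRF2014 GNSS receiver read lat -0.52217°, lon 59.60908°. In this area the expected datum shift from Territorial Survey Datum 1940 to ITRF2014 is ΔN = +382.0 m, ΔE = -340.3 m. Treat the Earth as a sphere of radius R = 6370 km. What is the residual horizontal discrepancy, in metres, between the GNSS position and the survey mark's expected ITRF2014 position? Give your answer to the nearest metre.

Observed coordinate differences: Δφ = +0.00313°, Δλ = -0.00302°.
Converting to metres (1° lat = 111177 m, cos φ = 0.999958): observed ΔN = 348.0 m, observed ΔE = -335.7 m.
Subtracting the expected shift leaves a residual of 348.0 − (382.0) = -34.0 m north and -335.7 − (-340.3) = 4.6 m east.
Residual distance = √((-34.0)² + 4.6²) = 34.3 m.

34 m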